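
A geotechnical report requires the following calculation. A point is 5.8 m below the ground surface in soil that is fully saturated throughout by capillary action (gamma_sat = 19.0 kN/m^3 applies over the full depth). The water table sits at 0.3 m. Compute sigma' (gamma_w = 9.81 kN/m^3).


Total stress = gamma_sat * depth
sigma = 19.0 * 5.8 = 110.2 kPa
Pore water pressure u = gamma_w * (depth - d_wt)
u = 9.81 * (5.8 - 0.3) = 53.955 kPa
Effective stress = sigma - u
sigma' = 110.2 - 53.955 = 56.25 kPa


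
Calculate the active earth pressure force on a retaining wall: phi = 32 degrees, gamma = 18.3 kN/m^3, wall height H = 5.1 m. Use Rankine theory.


Compute active earth pressure coefficient:
Ka = tan^2(45 - phi/2) = tan^2(29.0) = 0.307259
Compute active force:
Pa = 0.5 * Ka * gamma * H^2
Pa = 0.5 * 0.307259 * 18.3 * 5.1^2
Pa = 73.12 kN/m


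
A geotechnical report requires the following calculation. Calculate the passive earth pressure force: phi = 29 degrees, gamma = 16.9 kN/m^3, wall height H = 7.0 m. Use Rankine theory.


Result: 1193.32 kN/m

Derivation:
Compute passive earth pressure coefficient:
Kp = tan^2(45 + phi/2) = tan^2(59.5) = 2.88206
Compute passive force:
Pp = 0.5 * Kp * gamma * H^2
Pp = 0.5 * 2.88206 * 16.9 * 7.0^2
Pp = 1193.32 kN/m


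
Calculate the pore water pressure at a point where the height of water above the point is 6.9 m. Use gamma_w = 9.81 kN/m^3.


Result: 67.69 kPa

Derivation:
Using u = gamma_w * h_w
u = 9.81 * 6.9
u = 67.69 kPa


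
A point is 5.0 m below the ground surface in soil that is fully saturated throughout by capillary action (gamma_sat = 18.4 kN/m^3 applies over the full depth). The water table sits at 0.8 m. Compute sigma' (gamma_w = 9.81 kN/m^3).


Result: 50.8 kPa

Derivation:
Total stress = gamma_sat * depth
sigma = 18.4 * 5.0 = 92.0 kPa
Pore water pressure u = gamma_w * (depth - d_wt)
u = 9.81 * (5.0 - 0.8) = 41.202 kPa
Effective stress = sigma - u
sigma' = 92.0 - 41.202 = 50.8 kPa


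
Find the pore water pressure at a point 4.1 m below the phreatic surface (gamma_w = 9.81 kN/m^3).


Result: 40.22 kPa

Derivation:
Using u = gamma_w * h_w
u = 9.81 * 4.1
u = 40.22 kPa


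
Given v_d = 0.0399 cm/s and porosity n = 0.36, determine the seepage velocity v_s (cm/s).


Using v_s = v_d / n
v_s = 0.0399 / 0.36
v_s = 0.11083 cm/s


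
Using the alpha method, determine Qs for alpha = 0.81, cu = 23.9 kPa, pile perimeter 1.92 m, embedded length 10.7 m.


Using Qs = alpha * cu * perimeter * L
Qs = 0.81 * 23.9 * 1.92 * 10.7
Qs = 397.71 kN


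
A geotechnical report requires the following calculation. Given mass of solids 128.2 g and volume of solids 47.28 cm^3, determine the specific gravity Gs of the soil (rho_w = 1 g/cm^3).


Using Gs = m_s / (V_s * rho_w)
Since rho_w = 1 g/cm^3:
Gs = 128.2 / 47.28
Gs = 2.712


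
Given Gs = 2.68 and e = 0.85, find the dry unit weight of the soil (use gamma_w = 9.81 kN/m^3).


Using gamma_d = Gs * gamma_w / (1 + e)
gamma_d = 2.68 * 9.81 / (1 + 0.85)
gamma_d = 2.68 * 9.81 / 1.85
gamma_d = 14.211 kN/m^3


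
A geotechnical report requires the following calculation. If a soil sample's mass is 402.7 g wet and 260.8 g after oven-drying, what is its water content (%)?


Using w = (m_wet - m_dry) / m_dry * 100
m_wet - m_dry = 402.7 - 260.8 = 141.9 g
w = 141.9 / 260.8 * 100
w = 54.41 %


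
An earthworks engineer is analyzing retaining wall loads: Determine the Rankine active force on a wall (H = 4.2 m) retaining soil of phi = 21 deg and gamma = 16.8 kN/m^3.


Compute active earth pressure coefficient:
Ka = tan^2(45 - phi/2) = tan^2(34.5) = 0.472355
Compute active force:
Pa = 0.5 * Ka * gamma * H^2
Pa = 0.5 * 0.472355 * 16.8 * 4.2^2
Pa = 69.99 kN/m


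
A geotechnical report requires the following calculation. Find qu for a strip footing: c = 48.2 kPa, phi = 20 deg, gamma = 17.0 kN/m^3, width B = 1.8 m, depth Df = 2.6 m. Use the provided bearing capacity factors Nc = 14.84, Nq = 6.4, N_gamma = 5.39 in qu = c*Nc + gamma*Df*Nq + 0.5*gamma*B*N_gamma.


Compute qu = c*Nc + gamma*Df*Nq + 0.5*gamma*B*N_gamma
Term 1: 48.2 * 14.84 = 715.288
Term 2: 17.0 * 2.6 * 6.4 = 282.88
Term 3: 0.5 * 17.0 * 1.8 * 5.39 = 82.467
qu = 715.288 + 282.88 + 82.467
qu = 1080.64 kPa


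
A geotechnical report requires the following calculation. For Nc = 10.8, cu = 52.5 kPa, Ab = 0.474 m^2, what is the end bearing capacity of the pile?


Using Qb = Nc * cu * Ab
Qb = 10.8 * 52.5 * 0.474
Qb = 268.76 kN


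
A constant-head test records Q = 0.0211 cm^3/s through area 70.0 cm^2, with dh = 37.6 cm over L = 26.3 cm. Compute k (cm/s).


Compute hydraulic gradient:
i = dh / L = 37.6 / 26.3 = 1.42966
Then apply Darcy's law:
k = Q / (A * i)
k = 0.0211 / (70.0 * 1.42966)
k = 0.0211 / 100.076
k = 0.000211 cm/s


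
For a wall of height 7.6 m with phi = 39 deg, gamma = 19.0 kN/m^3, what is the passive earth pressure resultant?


Result: 2411.9 kN/m

Derivation:
Compute passive earth pressure coefficient:
Kp = tan^2(45 + phi/2) = tan^2(64.5) = 4.395495
Compute passive force:
Pp = 0.5 * Kp * gamma * H^2
Pp = 0.5 * 4.395495 * 19.0 * 7.6^2
Pp = 2411.9 kN/m


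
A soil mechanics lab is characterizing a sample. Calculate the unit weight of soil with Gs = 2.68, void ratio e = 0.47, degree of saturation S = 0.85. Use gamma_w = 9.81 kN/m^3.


Result: 20.551 kN/m^3

Derivation:
Using gamma = gamma_w * (Gs + S*e) / (1 + e)
Numerator: Gs + S*e = 2.68 + 0.85*0.47 = 3.0795
Denominator: 1 + e = 1 + 0.47 = 1.47
gamma = 9.81 * 3.0795 / 1.47
gamma = 20.551 kN/m^3


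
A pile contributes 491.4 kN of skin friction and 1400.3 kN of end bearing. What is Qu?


Result: 1891.7 kN

Derivation:
Using Qu = Qf + Qb
Qu = 491.4 + 1400.3
Qu = 1891.7 kN


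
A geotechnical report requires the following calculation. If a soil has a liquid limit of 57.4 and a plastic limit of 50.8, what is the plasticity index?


Using PI = LL - PL
PI = 57.4 - 50.8
PI = 6.6


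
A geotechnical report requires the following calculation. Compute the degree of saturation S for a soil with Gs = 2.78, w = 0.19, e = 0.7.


Result: 0.7546

Derivation:
Using S = Gs * w / e
S = 2.78 * 0.19 / 0.7
S = 0.7546


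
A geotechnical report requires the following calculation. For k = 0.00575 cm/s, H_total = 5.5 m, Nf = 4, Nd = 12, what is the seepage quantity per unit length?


Convert k to m/s for unit consistency with H:
k = 0.00575 cm/s = 0.00575 / 100 m/s = 5.75e-05 m/s
Using q = k * H * Nf / Nd
Nf / Nd = 4 / 12 = 0.3333
q = 5.75e-05 * 5.5 * 0.3333
q = 0.0001054 m^3/s per m


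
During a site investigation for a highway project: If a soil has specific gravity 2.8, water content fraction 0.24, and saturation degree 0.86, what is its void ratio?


Result: 0.7814

Derivation:
Using the relation e = Gs * w / S
e = 2.8 * 0.24 / 0.86
e = 0.7814


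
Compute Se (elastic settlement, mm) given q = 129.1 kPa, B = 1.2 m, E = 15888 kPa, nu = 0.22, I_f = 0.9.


Result: 8.351 mm

Derivation:
Using Se = q * B * (1 - nu^2) * I_f / E
1 - nu^2 = 1 - 0.22^2 = 0.9516
Se = 129.1 * 1.2 * 0.9516 * 0.9 / 15888
Se = 0.008351 m
Convert to mm: Se = 0.008351 * 1000 = 8.351 mm


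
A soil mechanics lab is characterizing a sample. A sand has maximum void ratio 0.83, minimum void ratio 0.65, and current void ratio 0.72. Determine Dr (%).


Using Dr = (e_max - e) / (e_max - e_min) * 100
e_max - e = 0.83 - 0.72 = 0.11
e_max - e_min = 0.83 - 0.65 = 0.18
Dr = 0.11 / 0.18 * 100
Dr = 61.11 %


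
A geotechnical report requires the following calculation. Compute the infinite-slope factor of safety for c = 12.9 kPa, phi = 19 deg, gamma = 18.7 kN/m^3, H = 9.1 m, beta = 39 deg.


Using Fs = c / (gamma*H*sin(beta)*cos(beta)) + tan(phi)/tan(beta)
Cohesion contribution = 12.9 / (18.7*9.1*sin(39)*cos(39))
Cohesion contribution = 0.155
Friction contribution = tan(19)/tan(39) = 0.425209
Fs = 0.155 + 0.425209
Fs = 0.58


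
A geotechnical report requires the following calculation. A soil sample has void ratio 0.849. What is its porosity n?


Using the relation n = e / (1 + e)
n = 0.849 / (1 + 0.849)
n = 0.849 / 1.849
n = 0.4592


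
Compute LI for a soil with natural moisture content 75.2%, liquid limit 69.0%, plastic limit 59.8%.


First compute the plasticity index:
PI = LL - PL = 69.0 - 59.8 = 9.2
Then compute the liquidity index:
LI = (w - PL) / PI
LI = (75.2 - 59.8) / 9.2
LI = 1.674


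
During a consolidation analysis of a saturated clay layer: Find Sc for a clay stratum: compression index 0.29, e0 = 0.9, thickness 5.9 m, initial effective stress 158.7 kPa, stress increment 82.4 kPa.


Using Sc = Cc * H / (1 + e0) * log10((sigma0 + delta_sigma) / sigma0)
Stress ratio = (158.7 + 82.4) / 158.7 = 1.51922
log10(1.51922) = 0.18162
Cc * H / (1 + e0) = 0.29 * 5.9 / (1 + 0.9) = 0.900526
Sc = 0.900526 * 0.18162
Sc = 0.1636 m


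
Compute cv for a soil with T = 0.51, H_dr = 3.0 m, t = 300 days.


Result: 0.0153 m^2/day

Derivation:
Using cv = T * H_dr^2 / t
H_dr^2 = 3.0^2 = 9.0
cv = 0.51 * 9.0 / 300
cv = 0.0153 m^2/day


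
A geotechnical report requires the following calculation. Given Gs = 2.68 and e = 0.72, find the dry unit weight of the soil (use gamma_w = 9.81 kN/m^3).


Using gamma_d = Gs * gamma_w / (1 + e)
gamma_d = 2.68 * 9.81 / (1 + 0.72)
gamma_d = 2.68 * 9.81 / 1.72
gamma_d = 15.285 kN/m^3


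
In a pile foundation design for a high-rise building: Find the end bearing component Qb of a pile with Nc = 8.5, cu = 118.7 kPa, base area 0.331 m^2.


Using Qb = Nc * cu * Ab
Qb = 8.5 * 118.7 * 0.331
Qb = 333.96 kN


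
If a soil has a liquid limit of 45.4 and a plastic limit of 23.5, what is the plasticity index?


Result: 21.9

Derivation:
Using PI = LL - PL
PI = 45.4 - 23.5
PI = 21.9


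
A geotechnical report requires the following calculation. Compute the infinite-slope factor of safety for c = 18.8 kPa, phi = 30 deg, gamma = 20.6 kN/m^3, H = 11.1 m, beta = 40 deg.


Result: 0.855

Derivation:
Using Fs = c / (gamma*H*sin(beta)*cos(beta)) + tan(phi)/tan(beta)
Cohesion contribution = 18.8 / (20.6*11.1*sin(40)*cos(40))
Cohesion contribution = 0.166973
Friction contribution = tan(30)/tan(40) = 0.688059
Fs = 0.166973 + 0.688059
Fs = 0.855


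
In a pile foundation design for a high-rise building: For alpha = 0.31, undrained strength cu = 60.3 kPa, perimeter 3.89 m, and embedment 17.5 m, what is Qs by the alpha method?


Result: 1272.53 kN

Derivation:
Using Qs = alpha * cu * perimeter * L
Qs = 0.31 * 60.3 * 3.89 * 17.5
Qs = 1272.53 kN


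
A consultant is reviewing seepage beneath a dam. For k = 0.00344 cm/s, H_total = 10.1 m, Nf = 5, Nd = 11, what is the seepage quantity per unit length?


Result: 0.0001579 m^3/s per m

Derivation:
Convert k to m/s for unit consistency with H:
k = 0.00344 cm/s = 0.00344 / 100 m/s = 3.44e-05 m/s
Using q = k * H * Nf / Nd
Nf / Nd = 5 / 11 = 0.4545
q = 3.44e-05 * 10.1 * 0.4545
q = 0.0001579 m^3/s per m


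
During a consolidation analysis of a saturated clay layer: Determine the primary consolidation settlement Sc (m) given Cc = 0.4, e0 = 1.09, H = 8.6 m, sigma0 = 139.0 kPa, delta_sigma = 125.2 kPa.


Using Sc = Cc * H / (1 + e0) * log10((sigma0 + delta_sigma) / sigma0)
Stress ratio = (139.0 + 125.2) / 139.0 = 1.90072
log10(1.90072) = 0.278918
Cc * H / (1 + e0) = 0.4 * 8.6 / (1 + 1.09) = 1.64593
Sc = 1.64593 * 0.278918
Sc = 0.4591 m


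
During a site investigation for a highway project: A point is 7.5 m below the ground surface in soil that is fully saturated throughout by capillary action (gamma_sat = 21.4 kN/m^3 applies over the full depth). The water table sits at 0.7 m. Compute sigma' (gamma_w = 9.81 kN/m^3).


Total stress = gamma_sat * depth
sigma = 21.4 * 7.5 = 160.5 kPa
Pore water pressure u = gamma_w * (depth - d_wt)
u = 9.81 * (7.5 - 0.7) = 66.708 kPa
Effective stress = sigma - u
sigma' = 160.5 - 66.708 = 93.79 kPa


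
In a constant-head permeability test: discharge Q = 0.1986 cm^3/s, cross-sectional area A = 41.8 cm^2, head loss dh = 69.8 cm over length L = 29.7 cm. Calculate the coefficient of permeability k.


Result: 0.002022 cm/s

Derivation:
Compute hydraulic gradient:
i = dh / L = 69.8 / 29.7 = 2.35017
Then apply Darcy's law:
k = Q / (A * i)
k = 0.1986 / (41.8 * 2.35017)
k = 0.1986 / 98.237
k = 0.002022 cm/s


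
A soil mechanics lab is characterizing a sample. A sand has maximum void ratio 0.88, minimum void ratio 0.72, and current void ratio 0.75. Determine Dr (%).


Using Dr = (e_max - e) / (e_max - e_min) * 100
e_max - e = 0.88 - 0.75 = 0.13
e_max - e_min = 0.88 - 0.72 = 0.16
Dr = 0.13 / 0.16 * 100
Dr = 81.25 %


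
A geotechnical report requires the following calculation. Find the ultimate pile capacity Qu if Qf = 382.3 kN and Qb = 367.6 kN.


Result: 749.9 kN

Derivation:
Using Qu = Qf + Qb
Qu = 382.3 + 367.6
Qu = 749.9 kN


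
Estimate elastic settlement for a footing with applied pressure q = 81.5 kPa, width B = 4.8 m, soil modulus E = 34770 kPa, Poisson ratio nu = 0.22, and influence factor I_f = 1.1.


Using Se = q * B * (1 - nu^2) * I_f / E
1 - nu^2 = 1 - 0.22^2 = 0.9516
Se = 81.5 * 4.8 * 0.9516 * 1.1 / 34770
Se = 0.011777 m
Convert to mm: Se = 0.011777 * 1000 = 11.777 mm


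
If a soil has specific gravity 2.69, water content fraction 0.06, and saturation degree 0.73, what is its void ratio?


Using the relation e = Gs * w / S
e = 2.69 * 0.06 / 0.73
e = 0.2211


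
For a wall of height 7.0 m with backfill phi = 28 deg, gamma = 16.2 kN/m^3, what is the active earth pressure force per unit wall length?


Result: 143.29 kN/m

Derivation:
Compute active earth pressure coefficient:
Ka = tan^2(45 - phi/2) = tan^2(31.0) = 0.361033
Compute active force:
Pa = 0.5 * Ka * gamma * H^2
Pa = 0.5 * 0.361033 * 16.2 * 7.0^2
Pa = 143.29 kN/m


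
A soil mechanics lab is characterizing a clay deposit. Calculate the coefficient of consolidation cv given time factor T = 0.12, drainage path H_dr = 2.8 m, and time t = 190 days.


Result: 0.00495 m^2/day

Derivation:
Using cv = T * H_dr^2 / t
H_dr^2 = 2.8^2 = 7.84
cv = 0.12 * 7.84 / 190
cv = 0.00495 m^2/day


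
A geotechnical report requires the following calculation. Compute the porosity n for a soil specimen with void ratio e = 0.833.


Result: 0.4544

Derivation:
Using the relation n = e / (1 + e)
n = 0.833 / (1 + 0.833)
n = 0.833 / 1.833
n = 0.4544


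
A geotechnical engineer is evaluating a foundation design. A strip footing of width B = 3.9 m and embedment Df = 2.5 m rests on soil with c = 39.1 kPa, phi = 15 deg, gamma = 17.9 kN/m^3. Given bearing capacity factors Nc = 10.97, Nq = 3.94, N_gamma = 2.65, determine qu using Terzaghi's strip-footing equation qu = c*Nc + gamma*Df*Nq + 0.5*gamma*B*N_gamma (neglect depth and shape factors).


Compute qu = c*Nc + gamma*Df*Nq + 0.5*gamma*B*N_gamma
Term 1: 39.1 * 10.97 = 428.927
Term 2: 17.9 * 2.5 * 3.94 = 176.315
Term 3: 0.5 * 17.9 * 3.9 * 2.65 = 92.49825
qu = 428.927 + 176.315 + 92.49825
qu = 697.74 kPa


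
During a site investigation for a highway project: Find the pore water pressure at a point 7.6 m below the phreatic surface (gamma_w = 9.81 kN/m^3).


Result: 74.56 kPa

Derivation:
Using u = gamma_w * h_w
u = 9.81 * 7.6
u = 74.56 kPa


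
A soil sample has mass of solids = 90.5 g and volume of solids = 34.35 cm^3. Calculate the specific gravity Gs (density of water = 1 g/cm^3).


Result: 2.635

Derivation:
Using Gs = m_s / (V_s * rho_w)
Since rho_w = 1 g/cm^3:
Gs = 90.5 / 34.35
Gs = 2.635


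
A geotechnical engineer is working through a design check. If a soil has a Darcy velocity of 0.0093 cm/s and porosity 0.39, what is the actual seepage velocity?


Result: 0.02385 cm/s

Derivation:
Using v_s = v_d / n
v_s = 0.0093 / 0.39
v_s = 0.02385 cm/s


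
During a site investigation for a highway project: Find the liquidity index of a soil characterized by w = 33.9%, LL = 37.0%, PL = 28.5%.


First compute the plasticity index:
PI = LL - PL = 37.0 - 28.5 = 8.5
Then compute the liquidity index:
LI = (w - PL) / PI
LI = (33.9 - 28.5) / 8.5
LI = 0.635


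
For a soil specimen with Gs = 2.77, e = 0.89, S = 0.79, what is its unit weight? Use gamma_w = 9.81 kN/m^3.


Using gamma = gamma_w * (Gs + S*e) / (1 + e)
Numerator: Gs + S*e = 2.77 + 0.79*0.89 = 3.4731
Denominator: 1 + e = 1 + 0.89 = 1.89
gamma = 9.81 * 3.4731 / 1.89
gamma = 18.027 kN/m^3


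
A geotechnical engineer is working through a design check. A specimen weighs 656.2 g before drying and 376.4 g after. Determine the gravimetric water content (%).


Using w = (m_wet - m_dry) / m_dry * 100
m_wet - m_dry = 656.2 - 376.4 = 279.8 g
w = 279.8 / 376.4 * 100
w = 74.34 %


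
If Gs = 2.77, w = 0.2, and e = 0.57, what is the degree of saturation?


Using S = Gs * w / e
S = 2.77 * 0.2 / 0.57
S = 0.9719


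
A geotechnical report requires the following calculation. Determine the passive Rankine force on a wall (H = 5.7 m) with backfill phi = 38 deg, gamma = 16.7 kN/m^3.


Compute passive earth pressure coefficient:
Kp = tan^2(45 + phi/2) = tan^2(64.0) = 4.203746
Compute passive force:
Pp = 0.5 * Kp * gamma * H^2
Pp = 0.5 * 4.203746 * 16.7 * 5.7^2
Pp = 1140.44 kN/m


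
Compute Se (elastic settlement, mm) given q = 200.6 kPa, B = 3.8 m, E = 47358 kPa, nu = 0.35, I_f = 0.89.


Using Se = q * B * (1 - nu^2) * I_f / E
1 - nu^2 = 1 - 0.35^2 = 0.8775
Se = 200.6 * 3.8 * 0.8775 * 0.89 / 47358
Se = 0.012571 m
Convert to mm: Se = 0.012571 * 1000 = 12.571 mm


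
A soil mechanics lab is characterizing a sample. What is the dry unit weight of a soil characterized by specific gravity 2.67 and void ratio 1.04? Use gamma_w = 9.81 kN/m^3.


Using gamma_d = Gs * gamma_w / (1 + e)
gamma_d = 2.67 * 9.81 / (1 + 1.04)
gamma_d = 2.67 * 9.81 / 2.04
gamma_d = 12.84 kN/m^3


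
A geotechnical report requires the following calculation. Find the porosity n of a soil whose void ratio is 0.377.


Result: 0.2738

Derivation:
Using the relation n = e / (1 + e)
n = 0.377 / (1 + 0.377)
n = 0.377 / 1.377
n = 0.2738


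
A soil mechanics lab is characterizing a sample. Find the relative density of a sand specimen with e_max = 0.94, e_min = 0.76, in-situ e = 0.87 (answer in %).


Result: 38.89 %

Derivation:
Using Dr = (e_max - e) / (e_max - e_min) * 100
e_max - e = 0.94 - 0.87 = 0.07
e_max - e_min = 0.94 - 0.76 = 0.18
Dr = 0.07 / 0.18 * 100
Dr = 38.89 %


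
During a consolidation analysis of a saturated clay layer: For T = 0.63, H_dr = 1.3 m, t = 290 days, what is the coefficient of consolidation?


Result: 0.00367 m^2/day

Derivation:
Using cv = T * H_dr^2 / t
H_dr^2 = 1.3^2 = 1.69
cv = 0.63 * 1.69 / 290
cv = 0.00367 m^2/day


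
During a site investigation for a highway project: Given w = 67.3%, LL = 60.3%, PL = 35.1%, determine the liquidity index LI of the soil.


First compute the plasticity index:
PI = LL - PL = 60.3 - 35.1 = 25.2
Then compute the liquidity index:
LI = (w - PL) / PI
LI = (67.3 - 35.1) / 25.2
LI = 1.278


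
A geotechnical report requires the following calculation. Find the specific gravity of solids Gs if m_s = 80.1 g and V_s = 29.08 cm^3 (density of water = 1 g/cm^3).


Result: 2.754

Derivation:
Using Gs = m_s / (V_s * rho_w)
Since rho_w = 1 g/cm^3:
Gs = 80.1 / 29.08
Gs = 2.754


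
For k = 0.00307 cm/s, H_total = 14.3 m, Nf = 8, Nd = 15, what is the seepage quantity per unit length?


Result: 0.0002341 m^3/s per m

Derivation:
Convert k to m/s for unit consistency with H:
k = 0.00307 cm/s = 0.00307 / 100 m/s = 3.07e-05 m/s
Using q = k * H * Nf / Nd
Nf / Nd = 8 / 15 = 0.5333
q = 3.07e-05 * 14.3 * 0.5333
q = 0.0002341 m^3/s per m


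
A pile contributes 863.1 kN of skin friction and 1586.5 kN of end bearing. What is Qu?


Using Qu = Qf + Qb
Qu = 863.1 + 1586.5
Qu = 2449.6 kN


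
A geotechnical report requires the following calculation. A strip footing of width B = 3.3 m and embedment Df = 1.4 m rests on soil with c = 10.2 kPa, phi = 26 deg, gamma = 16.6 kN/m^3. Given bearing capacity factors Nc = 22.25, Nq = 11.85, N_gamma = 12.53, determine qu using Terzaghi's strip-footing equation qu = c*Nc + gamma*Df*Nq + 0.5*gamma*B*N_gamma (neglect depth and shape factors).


Compute qu = c*Nc + gamma*Df*Nq + 0.5*gamma*B*N_gamma
Term 1: 10.2 * 22.25 = 226.95
Term 2: 16.6 * 1.4 * 11.85 = 275.394
Term 3: 0.5 * 16.6 * 3.3 * 12.53 = 343.1967
qu = 226.95 + 275.394 + 343.1967
qu = 845.54 kPa


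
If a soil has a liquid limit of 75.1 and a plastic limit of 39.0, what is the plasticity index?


Result: 36.1

Derivation:
Using PI = LL - PL
PI = 75.1 - 39.0
PI = 36.1


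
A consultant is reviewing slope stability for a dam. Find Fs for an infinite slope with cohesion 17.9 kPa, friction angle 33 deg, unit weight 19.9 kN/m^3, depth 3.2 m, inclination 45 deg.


Result: 1.212

Derivation:
Using Fs = c / (gamma*H*sin(beta)*cos(beta)) + tan(phi)/tan(beta)
Cohesion contribution = 17.9 / (19.9*3.2*sin(45)*cos(45))
Cohesion contribution = 0.562186
Friction contribution = tan(33)/tan(45) = 0.649408
Fs = 0.562186 + 0.649408
Fs = 1.212


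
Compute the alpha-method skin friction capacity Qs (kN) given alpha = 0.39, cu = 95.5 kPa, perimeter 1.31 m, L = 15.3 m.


Result: 746.5 kN

Derivation:
Using Qs = alpha * cu * perimeter * L
Qs = 0.39 * 95.5 * 1.31 * 15.3
Qs = 746.5 kN


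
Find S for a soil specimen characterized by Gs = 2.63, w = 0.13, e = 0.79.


Result: 0.4328

Derivation:
Using S = Gs * w / e
S = 2.63 * 0.13 / 0.79
S = 0.4328


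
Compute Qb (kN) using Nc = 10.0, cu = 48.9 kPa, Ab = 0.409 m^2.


Using Qb = Nc * cu * Ab
Qb = 10.0 * 48.9 * 0.409
Qb = 200.0 kN


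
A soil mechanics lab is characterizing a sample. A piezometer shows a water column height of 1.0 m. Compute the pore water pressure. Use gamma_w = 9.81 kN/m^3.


Using u = gamma_w * h_w
u = 9.81 * 1.0
u = 9.81 kPa


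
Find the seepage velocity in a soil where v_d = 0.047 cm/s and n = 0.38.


Using v_s = v_d / n
v_s = 0.047 / 0.38
v_s = 0.12368 cm/s


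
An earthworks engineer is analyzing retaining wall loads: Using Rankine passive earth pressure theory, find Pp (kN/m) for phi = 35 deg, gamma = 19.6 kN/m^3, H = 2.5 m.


Compute passive earth pressure coefficient:
Kp = tan^2(45 + phi/2) = tan^2(62.5) = 3.690172
Compute passive force:
Pp = 0.5 * Kp * gamma * H^2
Pp = 0.5 * 3.690172 * 19.6 * 2.5^2
Pp = 226.02 kN/m


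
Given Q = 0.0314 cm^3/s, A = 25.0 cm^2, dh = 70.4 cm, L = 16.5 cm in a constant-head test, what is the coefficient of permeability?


Compute hydraulic gradient:
i = dh / L = 70.4 / 16.5 = 4.26667
Then apply Darcy's law:
k = Q / (A * i)
k = 0.0314 / (25.0 * 4.26667)
k = 0.0314 / 106.667
k = 0.000294 cm/s


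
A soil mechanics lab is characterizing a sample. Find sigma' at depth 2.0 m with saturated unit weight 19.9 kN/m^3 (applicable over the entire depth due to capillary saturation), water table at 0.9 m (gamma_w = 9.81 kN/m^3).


Result: 29.01 kPa

Derivation:
Total stress = gamma_sat * depth
sigma = 19.9 * 2.0 = 39.8 kPa
Pore water pressure u = gamma_w * (depth - d_wt)
u = 9.81 * (2.0 - 0.9) = 10.791 kPa
Effective stress = sigma - u
sigma' = 39.8 - 10.791 = 29.01 kPa


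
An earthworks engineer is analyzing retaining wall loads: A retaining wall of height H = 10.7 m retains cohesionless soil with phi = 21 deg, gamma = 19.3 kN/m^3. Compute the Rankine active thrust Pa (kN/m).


Compute active earth pressure coefficient:
Ka = tan^2(45 - phi/2) = tan^2(34.5) = 0.472355
Compute active force:
Pa = 0.5 * Ka * gamma * H^2
Pa = 0.5 * 0.472355 * 19.3 * 10.7^2
Pa = 521.87 kN/m


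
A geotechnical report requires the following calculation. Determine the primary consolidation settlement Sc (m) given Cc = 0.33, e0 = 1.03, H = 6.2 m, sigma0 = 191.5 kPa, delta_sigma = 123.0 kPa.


Result: 0.2172 m

Derivation:
Using Sc = Cc * H / (1 + e0) * log10((sigma0 + delta_sigma) / sigma0)
Stress ratio = (191.5 + 123.0) / 191.5 = 1.6423
log10(1.6423) = 0.215452
Cc * H / (1 + e0) = 0.33 * 6.2 / (1 + 1.03) = 1.00788
Sc = 1.00788 * 0.215452
Sc = 0.2172 m


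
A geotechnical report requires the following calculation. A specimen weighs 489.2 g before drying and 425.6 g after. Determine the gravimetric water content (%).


Result: 14.94 %

Derivation:
Using w = (m_wet - m_dry) / m_dry * 100
m_wet - m_dry = 489.2 - 425.6 = 63.6 g
w = 63.6 / 425.6 * 100
w = 14.94 %


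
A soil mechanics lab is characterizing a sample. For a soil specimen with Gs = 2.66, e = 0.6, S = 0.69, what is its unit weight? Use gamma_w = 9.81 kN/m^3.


Result: 18.847 kN/m^3

Derivation:
Using gamma = gamma_w * (Gs + S*e) / (1 + e)
Numerator: Gs + S*e = 2.66 + 0.69*0.6 = 3.074
Denominator: 1 + e = 1 + 0.6 = 1.6
gamma = 9.81 * 3.074 / 1.6
gamma = 18.847 kN/m^3


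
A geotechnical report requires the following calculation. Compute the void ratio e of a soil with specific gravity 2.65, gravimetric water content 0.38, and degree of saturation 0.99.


Using the relation e = Gs * w / S
e = 2.65 * 0.38 / 0.99
e = 1.0172


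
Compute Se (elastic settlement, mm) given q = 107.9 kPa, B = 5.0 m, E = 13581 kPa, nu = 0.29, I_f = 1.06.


Using Se = q * B * (1 - nu^2) * I_f / E
1 - nu^2 = 1 - 0.29^2 = 0.9159
Se = 107.9 * 5.0 * 0.9159 * 1.06 / 13581
Se = 0.038567 m
Convert to mm: Se = 0.038567 * 1000 = 38.567 mm


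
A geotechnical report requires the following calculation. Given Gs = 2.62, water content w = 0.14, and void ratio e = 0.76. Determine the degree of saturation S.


Result: 0.4826

Derivation:
Using S = Gs * w / e
S = 2.62 * 0.14 / 0.76
S = 0.4826


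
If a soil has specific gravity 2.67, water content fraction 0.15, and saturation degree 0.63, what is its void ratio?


Using the relation e = Gs * w / S
e = 2.67 * 0.15 / 0.63
e = 0.6357


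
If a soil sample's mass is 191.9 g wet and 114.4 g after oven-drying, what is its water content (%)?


Using w = (m_wet - m_dry) / m_dry * 100
m_wet - m_dry = 191.9 - 114.4 = 77.5 g
w = 77.5 / 114.4 * 100
w = 67.74 %


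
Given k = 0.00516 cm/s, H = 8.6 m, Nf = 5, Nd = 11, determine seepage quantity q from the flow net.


Convert k to m/s for unit consistency with H:
k = 0.00516 cm/s = 0.00516 / 100 m/s = 5.16e-05 m/s
Using q = k * H * Nf / Nd
Nf / Nd = 5 / 11 = 0.4545
q = 5.16e-05 * 8.6 * 0.4545
q = 0.0002017 m^3/s per m


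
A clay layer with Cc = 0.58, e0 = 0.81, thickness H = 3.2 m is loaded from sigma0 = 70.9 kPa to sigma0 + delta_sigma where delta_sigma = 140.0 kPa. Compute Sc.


Result: 0.4855 m

Derivation:
Using Sc = Cc * H / (1 + e0) * log10((sigma0 + delta_sigma) / sigma0)
Stress ratio = (70.9 + 140.0) / 70.9 = 2.97461
log10(2.97461) = 0.47343
Cc * H / (1 + e0) = 0.58 * 3.2 / (1 + 0.81) = 1.02541
Sc = 1.02541 * 0.47343
Sc = 0.4855 m


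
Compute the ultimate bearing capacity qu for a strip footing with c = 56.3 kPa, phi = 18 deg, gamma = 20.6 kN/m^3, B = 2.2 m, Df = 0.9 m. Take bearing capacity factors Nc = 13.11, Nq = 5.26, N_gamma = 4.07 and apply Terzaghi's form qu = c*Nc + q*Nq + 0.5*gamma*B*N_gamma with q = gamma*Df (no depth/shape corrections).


Compute qu = c*Nc + gamma*Df*Nq + 0.5*gamma*B*N_gamma
Term 1: 56.3 * 13.11 = 738.093
Term 2: 20.6 * 0.9 * 5.26 = 97.5204
Term 3: 0.5 * 20.6 * 2.2 * 4.07 = 92.2262
qu = 738.093 + 97.5204 + 92.2262
qu = 927.84 kPa


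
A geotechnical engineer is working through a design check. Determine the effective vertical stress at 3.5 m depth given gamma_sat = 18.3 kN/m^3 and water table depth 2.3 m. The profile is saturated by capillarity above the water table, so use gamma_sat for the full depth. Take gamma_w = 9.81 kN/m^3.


Result: 52.28 kPa

Derivation:
Total stress = gamma_sat * depth
sigma = 18.3 * 3.5 = 64.05 kPa
Pore water pressure u = gamma_w * (depth - d_wt)
u = 9.81 * (3.5 - 2.3) = 11.772 kPa
Effective stress = sigma - u
sigma' = 64.05 - 11.772 = 52.28 kPa


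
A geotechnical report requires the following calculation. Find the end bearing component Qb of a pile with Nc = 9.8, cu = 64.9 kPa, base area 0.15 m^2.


Using Qb = Nc * cu * Ab
Qb = 9.8 * 64.9 * 0.15
Qb = 95.4 kN


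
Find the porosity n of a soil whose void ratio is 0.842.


Using the relation n = e / (1 + e)
n = 0.842 / (1 + 0.842)
n = 0.842 / 1.842
n = 0.4571


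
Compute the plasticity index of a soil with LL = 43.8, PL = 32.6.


Using PI = LL - PL
PI = 43.8 - 32.6
PI = 11.2


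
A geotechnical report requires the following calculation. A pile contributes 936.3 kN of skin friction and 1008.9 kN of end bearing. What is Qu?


Using Qu = Qf + Qb
Qu = 936.3 + 1008.9
Qu = 1945.2 kN


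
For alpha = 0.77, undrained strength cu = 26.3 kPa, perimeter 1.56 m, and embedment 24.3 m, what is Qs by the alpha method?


Result: 767.67 kN

Derivation:
Using Qs = alpha * cu * perimeter * L
Qs = 0.77 * 26.3 * 1.56 * 24.3
Qs = 767.67 kN


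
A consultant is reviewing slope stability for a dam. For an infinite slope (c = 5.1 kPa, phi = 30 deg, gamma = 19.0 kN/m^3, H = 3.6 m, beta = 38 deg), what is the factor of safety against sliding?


Result: 0.893

Derivation:
Using Fs = c / (gamma*H*sin(beta)*cos(beta)) + tan(phi)/tan(beta)
Cohesion contribution = 5.1 / (19.0*3.6*sin(38)*cos(38))
Cohesion contribution = 0.153688
Friction contribution = tan(30)/tan(38) = 0.738975
Fs = 0.153688 + 0.738975
Fs = 0.893


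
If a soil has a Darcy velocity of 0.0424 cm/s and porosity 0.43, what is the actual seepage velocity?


Result: 0.0986 cm/s

Derivation:
Using v_s = v_d / n
v_s = 0.0424 / 0.43
v_s = 0.0986 cm/s


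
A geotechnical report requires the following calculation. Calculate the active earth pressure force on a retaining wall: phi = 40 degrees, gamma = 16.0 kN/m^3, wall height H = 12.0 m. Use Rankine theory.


Compute active earth pressure coefficient:
Ka = tan^2(45 - phi/2) = tan^2(25.0) = 0.217443
Compute active force:
Pa = 0.5 * Ka * gamma * H^2
Pa = 0.5 * 0.217443 * 16.0 * 12.0^2
Pa = 250.49 kN/m


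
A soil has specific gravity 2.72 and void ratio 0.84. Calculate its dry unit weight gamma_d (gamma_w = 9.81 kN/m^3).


Using gamma_d = Gs * gamma_w / (1 + e)
gamma_d = 2.72 * 9.81 / (1 + 0.84)
gamma_d = 2.72 * 9.81 / 1.84
gamma_d = 14.502 kN/m^3


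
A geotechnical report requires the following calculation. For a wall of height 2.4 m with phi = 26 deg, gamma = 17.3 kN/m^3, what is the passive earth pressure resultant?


Result: 127.6 kN/m

Derivation:
Compute passive earth pressure coefficient:
Kp = tan^2(45 + phi/2) = tan^2(58.0) = 2.561071
Compute passive force:
Pp = 0.5 * Kp * gamma * H^2
Pp = 0.5 * 2.561071 * 17.3 * 2.4^2
Pp = 127.6 kN/m


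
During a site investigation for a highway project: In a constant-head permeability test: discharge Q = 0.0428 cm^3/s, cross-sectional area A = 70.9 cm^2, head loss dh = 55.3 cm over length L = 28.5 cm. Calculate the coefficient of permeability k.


Result: 0.000311 cm/s

Derivation:
Compute hydraulic gradient:
i = dh / L = 55.3 / 28.5 = 1.94035
Then apply Darcy's law:
k = Q / (A * i)
k = 0.0428 / (70.9 * 1.94035)
k = 0.0428 / 137.571
k = 0.000311 cm/s


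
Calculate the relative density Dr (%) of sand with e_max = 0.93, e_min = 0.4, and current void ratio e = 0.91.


Using Dr = (e_max - e) / (e_max - e_min) * 100
e_max - e = 0.93 - 0.91 = 0.02
e_max - e_min = 0.93 - 0.4 = 0.53
Dr = 0.02 / 0.53 * 100
Dr = 3.77 %


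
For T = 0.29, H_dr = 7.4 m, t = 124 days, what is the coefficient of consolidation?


Using cv = T * H_dr^2 / t
H_dr^2 = 7.4^2 = 54.76
cv = 0.29 * 54.76 / 124
cv = 0.12807 m^2/day


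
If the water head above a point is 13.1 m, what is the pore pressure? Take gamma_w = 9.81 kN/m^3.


Using u = gamma_w * h_w
u = 9.81 * 13.1
u = 128.51 kPa


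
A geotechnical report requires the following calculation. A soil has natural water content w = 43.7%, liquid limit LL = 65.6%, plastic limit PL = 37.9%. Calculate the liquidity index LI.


First compute the plasticity index:
PI = LL - PL = 65.6 - 37.9 = 27.7
Then compute the liquidity index:
LI = (w - PL) / PI
LI = (43.7 - 37.9) / 27.7
LI = 0.209


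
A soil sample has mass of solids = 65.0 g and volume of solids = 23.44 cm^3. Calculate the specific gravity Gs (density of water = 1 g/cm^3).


Result: 2.773

Derivation:
Using Gs = m_s / (V_s * rho_w)
Since rho_w = 1 g/cm^3:
Gs = 65.0 / 23.44
Gs = 2.773


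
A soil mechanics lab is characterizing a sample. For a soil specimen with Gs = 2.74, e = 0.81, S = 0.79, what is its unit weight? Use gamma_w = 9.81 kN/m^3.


Result: 18.319 kN/m^3

Derivation:
Using gamma = gamma_w * (Gs + S*e) / (1 + e)
Numerator: Gs + S*e = 2.74 + 0.79*0.81 = 3.3799
Denominator: 1 + e = 1 + 0.81 = 1.81
gamma = 9.81 * 3.3799 / 1.81
gamma = 18.319 kN/m^3


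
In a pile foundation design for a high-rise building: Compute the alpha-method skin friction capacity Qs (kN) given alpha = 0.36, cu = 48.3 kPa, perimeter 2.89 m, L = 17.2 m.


Using Qs = alpha * cu * perimeter * L
Qs = 0.36 * 48.3 * 2.89 * 17.2
Qs = 864.32 kN


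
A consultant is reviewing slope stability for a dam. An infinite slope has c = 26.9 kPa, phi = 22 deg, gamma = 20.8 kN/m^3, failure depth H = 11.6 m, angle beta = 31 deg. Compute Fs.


Result: 0.925

Derivation:
Using Fs = c / (gamma*H*sin(beta)*cos(beta)) + tan(phi)/tan(beta)
Cohesion contribution = 26.9 / (20.8*11.6*sin(31)*cos(31))
Cohesion contribution = 0.252538
Friction contribution = tan(22)/tan(31) = 0.672413
Fs = 0.252538 + 0.672413
Fs = 0.925


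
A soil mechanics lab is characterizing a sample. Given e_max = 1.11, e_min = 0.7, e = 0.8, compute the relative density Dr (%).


Using Dr = (e_max - e) / (e_max - e_min) * 100
e_max - e = 1.11 - 0.8 = 0.31
e_max - e_min = 1.11 - 0.7 = 0.41
Dr = 0.31 / 0.41 * 100
Dr = 75.61 %


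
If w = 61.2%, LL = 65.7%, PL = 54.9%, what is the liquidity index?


First compute the plasticity index:
PI = LL - PL = 65.7 - 54.9 = 10.8
Then compute the liquidity index:
LI = (w - PL) / PI
LI = (61.2 - 54.9) / 10.8
LI = 0.583


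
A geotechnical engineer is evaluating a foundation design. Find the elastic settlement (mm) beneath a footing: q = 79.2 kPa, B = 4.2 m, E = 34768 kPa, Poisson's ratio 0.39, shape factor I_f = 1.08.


Result: 8.761 mm

Derivation:
Using Se = q * B * (1 - nu^2) * I_f / E
1 - nu^2 = 1 - 0.39^2 = 0.8479
Se = 79.2 * 4.2 * 0.8479 * 1.08 / 34768
Se = 0.008761 m
Convert to mm: Se = 0.008761 * 1000 = 8.761 mm


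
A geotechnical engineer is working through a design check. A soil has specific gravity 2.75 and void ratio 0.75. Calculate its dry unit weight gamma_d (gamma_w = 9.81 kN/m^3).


Result: 15.416 kN/m^3

Derivation:
Using gamma_d = Gs * gamma_w / (1 + e)
gamma_d = 2.75 * 9.81 / (1 + 0.75)
gamma_d = 2.75 * 9.81 / 1.75
gamma_d = 15.416 kN/m^3


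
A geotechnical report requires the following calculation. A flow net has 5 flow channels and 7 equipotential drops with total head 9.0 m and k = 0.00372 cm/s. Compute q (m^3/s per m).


Result: 0.0002391 m^3/s per m

Derivation:
Convert k to m/s for unit consistency with H:
k = 0.00372 cm/s = 0.00372 / 100 m/s = 3.72e-05 m/s
Using q = k * H * Nf / Nd
Nf / Nd = 5 / 7 = 0.7143
q = 3.72e-05 * 9.0 * 0.7143
q = 0.0002391 m^3/s per m


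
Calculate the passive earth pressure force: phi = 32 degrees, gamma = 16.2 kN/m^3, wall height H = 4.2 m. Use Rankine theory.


Compute passive earth pressure coefficient:
Kp = tan^2(45 + phi/2) = tan^2(61.0) = 3.254588
Compute passive force:
Pp = 0.5 * Kp * gamma * H^2
Pp = 0.5 * 3.254588 * 16.2 * 4.2^2
Pp = 465.03 kN/m


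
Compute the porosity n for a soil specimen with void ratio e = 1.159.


Result: 0.5368

Derivation:
Using the relation n = e / (1 + e)
n = 1.159 / (1 + 1.159)
n = 1.159 / 2.159
n = 0.5368


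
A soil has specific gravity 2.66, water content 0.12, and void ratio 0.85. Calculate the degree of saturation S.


Using S = Gs * w / e
S = 2.66 * 0.12 / 0.85
S = 0.3755


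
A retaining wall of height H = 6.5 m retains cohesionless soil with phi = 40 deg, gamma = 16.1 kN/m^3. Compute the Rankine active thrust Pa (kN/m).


Compute active earth pressure coefficient:
Ka = tan^2(45 - phi/2) = tan^2(25.0) = 0.217443
Compute active force:
Pa = 0.5 * Ka * gamma * H^2
Pa = 0.5 * 0.217443 * 16.1 * 6.5^2
Pa = 73.96 kN/m


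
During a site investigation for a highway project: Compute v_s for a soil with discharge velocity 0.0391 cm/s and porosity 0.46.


Using v_s = v_d / n
v_s = 0.0391 / 0.46
v_s = 0.085 cm/s


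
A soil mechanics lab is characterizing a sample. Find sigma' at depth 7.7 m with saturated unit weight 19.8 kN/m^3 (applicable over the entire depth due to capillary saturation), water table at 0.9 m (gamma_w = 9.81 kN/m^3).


Total stress = gamma_sat * depth
sigma = 19.8 * 7.7 = 152.46 kPa
Pore water pressure u = gamma_w * (depth - d_wt)
u = 9.81 * (7.7 - 0.9) = 66.708 kPa
Effective stress = sigma - u
sigma' = 152.46 - 66.708 = 85.75 kPa


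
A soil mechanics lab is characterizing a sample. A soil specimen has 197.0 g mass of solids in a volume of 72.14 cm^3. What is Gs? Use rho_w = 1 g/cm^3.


Using Gs = m_s / (V_s * rho_w)
Since rho_w = 1 g/cm^3:
Gs = 197.0 / 72.14
Gs = 2.731


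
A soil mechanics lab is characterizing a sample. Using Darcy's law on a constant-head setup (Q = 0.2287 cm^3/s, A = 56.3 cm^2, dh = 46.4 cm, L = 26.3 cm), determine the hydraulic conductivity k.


Result: 0.002302 cm/s

Derivation:
Compute hydraulic gradient:
i = dh / L = 46.4 / 26.3 = 1.76426
Then apply Darcy's law:
k = Q / (A * i)
k = 0.2287 / (56.3 * 1.76426)
k = 0.2287 / 99.3278
k = 0.002302 cm/s


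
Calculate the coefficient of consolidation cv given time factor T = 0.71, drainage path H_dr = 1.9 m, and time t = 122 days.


Result: 0.02101 m^2/day

Derivation:
Using cv = T * H_dr^2 / t
H_dr^2 = 1.9^2 = 3.61
cv = 0.71 * 3.61 / 122
cv = 0.02101 m^2/day


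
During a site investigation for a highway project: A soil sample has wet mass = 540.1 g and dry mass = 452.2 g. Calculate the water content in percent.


Result: 19.44 %

Derivation:
Using w = (m_wet - m_dry) / m_dry * 100
m_wet - m_dry = 540.1 - 452.2 = 87.9 g
w = 87.9 / 452.2 * 100
w = 19.44 %


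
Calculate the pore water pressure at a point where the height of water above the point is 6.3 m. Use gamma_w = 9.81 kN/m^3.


Result: 61.8 kPa

Derivation:
Using u = gamma_w * h_w
u = 9.81 * 6.3
u = 61.8 kPa


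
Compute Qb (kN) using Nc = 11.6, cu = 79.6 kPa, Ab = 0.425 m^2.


Result: 392.43 kN

Derivation:
Using Qb = Nc * cu * Ab
Qb = 11.6 * 79.6 * 0.425
Qb = 392.43 kN


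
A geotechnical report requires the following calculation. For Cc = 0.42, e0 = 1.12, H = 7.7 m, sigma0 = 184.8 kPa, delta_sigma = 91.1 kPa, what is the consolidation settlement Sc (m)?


Using Sc = Cc * H / (1 + e0) * log10((sigma0 + delta_sigma) / sigma0)
Stress ratio = (184.8 + 91.1) / 184.8 = 1.49297
log10(1.49297) = 0.17405
Cc * H / (1 + e0) = 0.42 * 7.7 / (1 + 1.12) = 1.52547
Sc = 1.52547 * 0.17405
Sc = 0.2655 m


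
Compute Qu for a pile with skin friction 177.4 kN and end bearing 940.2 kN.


Result: 1117.6 kN

Derivation:
Using Qu = Qf + Qb
Qu = 177.4 + 940.2
Qu = 1117.6 kN


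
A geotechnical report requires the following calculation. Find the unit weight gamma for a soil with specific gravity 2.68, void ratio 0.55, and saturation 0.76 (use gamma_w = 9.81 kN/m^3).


Using gamma = gamma_w * (Gs + S*e) / (1 + e)
Numerator: Gs + S*e = 2.68 + 0.76*0.55 = 3.098
Denominator: 1 + e = 1 + 0.55 = 1.55
gamma = 9.81 * 3.098 / 1.55
gamma = 19.607 kN/m^3


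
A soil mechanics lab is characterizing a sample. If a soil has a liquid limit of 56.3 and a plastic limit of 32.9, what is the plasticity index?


Using PI = LL - PL
PI = 56.3 - 32.9
PI = 23.4


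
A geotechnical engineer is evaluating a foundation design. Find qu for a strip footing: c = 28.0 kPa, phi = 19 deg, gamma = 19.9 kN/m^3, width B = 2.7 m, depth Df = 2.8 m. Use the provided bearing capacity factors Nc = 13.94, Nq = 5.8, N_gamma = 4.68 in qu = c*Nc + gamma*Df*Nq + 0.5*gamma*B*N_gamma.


Result: 839.22 kPa

Derivation:
Compute qu = c*Nc + gamma*Df*Nq + 0.5*gamma*B*N_gamma
Term 1: 28.0 * 13.94 = 390.32
Term 2: 19.9 * 2.8 * 5.8 = 323.176
Term 3: 0.5 * 19.9 * 2.7 * 4.68 = 125.7282
qu = 390.32 + 323.176 + 125.7282
qu = 839.22 kPa
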